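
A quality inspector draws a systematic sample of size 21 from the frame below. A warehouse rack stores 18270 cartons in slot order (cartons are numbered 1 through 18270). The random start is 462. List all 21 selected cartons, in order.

k = N/n = 18270/21 = 870
carton 1: 462
carton 2: 462 + 870 = 1332
carton 3: 1332 + 870 = 2202
carton 4: 2202 + 870 = 3072
carton 5: 3072 + 870 = 3942
carton 6: 3942 + 870 = 4812
carton 7: 4812 + 870 = 5682
carton 8: 5682 + 870 = 6552
carton 9: 6552 + 870 = 7422
carton 10: 7422 + 870 = 8292
carton 11: 8292 + 870 = 9162
carton 12: 9162 + 870 = 10032
carton 13: 10032 + 870 = 10902
carton 14: 10902 + 870 = 11772
carton 15: 11772 + 870 = 12642
carton 16: 12642 + 870 = 13512
carton 17: 13512 + 870 = 14382
carton 18: 14382 + 870 = 15252
carton 19: 15252 + 870 = 16122
carton 20: 16122 + 870 = 16992
carton 21: 16992 + 870 = 17862

462, 1332, 2202, 3072, 3942, 4812, 5682, 6552, 7422, 8292, 9162, 10032, 10902, 11772, 12642, 13512, 14382, 15252, 16122, 16992, 17862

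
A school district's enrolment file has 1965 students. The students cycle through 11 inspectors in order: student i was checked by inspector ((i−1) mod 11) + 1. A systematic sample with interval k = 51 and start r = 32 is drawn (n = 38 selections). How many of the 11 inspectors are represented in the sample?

11

Consecutive selections differ by k = 51, so their inspector numbers differ by 51 mod 11 = 7.
gcd(51, 11) = 1, so the sample visits 11/1 = 11 distinct residues mod 11.
Start 32 is inspector 10; the inspectors hit are 1, 2, 3, 4, 5, 6, 7, 8, 9, 10, 11.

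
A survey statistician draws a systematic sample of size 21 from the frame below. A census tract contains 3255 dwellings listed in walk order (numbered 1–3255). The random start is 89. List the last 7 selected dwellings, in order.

2259, 2414, 2569, 2724, 2879, 3034, 3189

k = N/n = 3255/21 = 155
15th selection = 89 + 14×155 = 2259
16th: 2259 + 155 = 2414
17th: 2414 + 155 = 2569
18th: 2569 + 155 = 2724
19th: 2724 + 155 = 2879
20th: 2879 + 155 = 3034
21st: 3034 + 155 = 3189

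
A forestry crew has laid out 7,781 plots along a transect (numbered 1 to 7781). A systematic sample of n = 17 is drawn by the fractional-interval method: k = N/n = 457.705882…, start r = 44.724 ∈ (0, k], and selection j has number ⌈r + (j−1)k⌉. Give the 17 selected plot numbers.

j=1: r + 0k = 44.724 → ⌈·⌉ = 45
j=2: r + 1k = 502.429882… → ⌈·⌉ = 503
j=3: r + 2k = 960.135764… → ⌈·⌉ = 961
j=4: r + 3k = 1417.841647… → ⌈·⌉ = 1418
j=5: r + 4k = 1875.547529… → ⌈·⌉ = 1876
j=6: r + 5k = 2333.253411… → ⌈·⌉ = 2334
j=7: r + 6k = 2790.959294… → ⌈·⌉ = 2791
j=8: r + 7k = 3248.665176… → ⌈·⌉ = 3249
j=9: r + 8k = 3706.371058… → ⌈·⌉ = 3707
j=10: r + 9k = 4164.076941… → ⌈·⌉ = 4165
j=11: r + 10k = 4621.782823… → ⌈·⌉ = 4622
j=12: r + 11k = 5079.488705… → ⌈·⌉ = 5080
j=13: r + 12k = 5537.194588… → ⌈·⌉ = 5538
j=14: r + 13k = 5994.900470… → ⌈·⌉ = 5995
j=15: r + 14k = 6452.606352… → ⌈·⌉ = 6453
j=16: r + 15k = 6910.312235… → ⌈·⌉ = 6911
j=17: r + 16k = 7368.018117… → ⌈·⌉ = 7369

45, 503, 961, 1418, 1876, 2334, 2791, 3249, 3707, 4165, 4622, 5080, 5538, 5995, 6453, 6911, 7369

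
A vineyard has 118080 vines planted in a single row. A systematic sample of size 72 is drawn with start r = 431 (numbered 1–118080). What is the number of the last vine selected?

116871

k = 118080/72 = 1640
72nd selection = r + (72−1)·k = 431 + 71×1640 = 431 + 116440 = 116871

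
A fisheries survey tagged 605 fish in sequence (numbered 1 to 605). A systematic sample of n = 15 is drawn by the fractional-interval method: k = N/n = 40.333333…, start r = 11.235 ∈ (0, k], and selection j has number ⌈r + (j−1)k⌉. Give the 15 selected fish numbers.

j=1: r + 0k = 11.235 → ⌈·⌉ = 12
j=2: r + 1k = 51.568333… → ⌈·⌉ = 52
j=3: r + 2k = 91.901666… → ⌈·⌉ = 92
j=4: r + 3k = 132.235 → ⌈·⌉ = 133
j=5: r + 4k = 172.568333… → ⌈·⌉ = 173
j=6: r + 5k = 212.901666… → ⌈·⌉ = 213
j=7: r + 6k = 253.235 → ⌈·⌉ = 254
j=8: r + 7k = 293.568333… → ⌈·⌉ = 294
j=9: r + 8k = 333.901666… → ⌈·⌉ = 334
j=10: r + 9k = 374.235 → ⌈·⌉ = 375
j=11: r + 10k = 414.568333… → ⌈·⌉ = 415
j=12: r + 11k = 454.901666… → ⌈·⌉ = 455
j=13: r + 12k = 495.235 → ⌈·⌉ = 496
j=14: r + 13k = 535.568333… → ⌈·⌉ = 536
j=15: r + 14k = 575.901666… → ⌈·⌉ = 576

12, 52, 92, 133, 173, 213, 254, 294, 334, 375, 415, 455, 496, 536, 576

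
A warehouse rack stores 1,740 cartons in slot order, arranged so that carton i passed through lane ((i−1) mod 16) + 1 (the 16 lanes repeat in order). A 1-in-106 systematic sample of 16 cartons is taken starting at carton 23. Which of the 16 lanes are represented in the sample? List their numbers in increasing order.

1, 3, 5, 7, 9, 11, 13, 15

Consecutive selections differ by k = 106, so their lane numbers differ by 106 mod 16 = 10.
gcd(106, 16) = 2, so the sample visits 16/2 = 8 distinct residues mod 16.
Start 23 is lane 7; the lanes hit are 1, 3, 5, 7, 9, 11, 13, 15.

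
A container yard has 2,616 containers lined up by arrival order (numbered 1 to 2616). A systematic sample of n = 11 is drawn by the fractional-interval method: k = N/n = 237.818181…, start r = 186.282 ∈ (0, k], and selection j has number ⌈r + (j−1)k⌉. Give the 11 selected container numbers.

187, 425, 662, 900, 1138, 1376, 1614, 1852, 2089, 2327, 2565

j=1: r + 0k = 186.282 → ⌈·⌉ = 187
j=2: r + 1k = 424.100181… → ⌈·⌉ = 425
j=3: r + 2k = 661.918363… → ⌈·⌉ = 662
j=4: r + 3k = 899.736545… → ⌈·⌉ = 900
j=5: r + 4k = 1137.554727… → ⌈·⌉ = 1138
j=6: r + 5k = 1375.372909… → ⌈·⌉ = 1376
j=7: r + 6k = 1613.191090… → ⌈·⌉ = 1614
j=8: r + 7k = 1851.009272… → ⌈·⌉ = 1852
j=9: r + 8k = 2088.827454… → ⌈·⌉ = 2089
j=10: r + 9k = 2326.645636… → ⌈·⌉ = 2327
j=11: r + 10k = 2564.463818… → ⌈·⌉ = 2565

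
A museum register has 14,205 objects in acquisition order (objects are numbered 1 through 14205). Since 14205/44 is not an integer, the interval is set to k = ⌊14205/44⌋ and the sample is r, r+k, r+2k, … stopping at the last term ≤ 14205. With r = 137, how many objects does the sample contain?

k = ⌊14205/44⌋ = 322
Achieved size = ⌊(14205 − 137)/322⌋ + 1 = ⌊14068/322⌋ + 1 = 43 + 1 = 44
(last selection: 137 + 43×322 = 13983 ≤ 14205; next would be 14305 > 14205)

44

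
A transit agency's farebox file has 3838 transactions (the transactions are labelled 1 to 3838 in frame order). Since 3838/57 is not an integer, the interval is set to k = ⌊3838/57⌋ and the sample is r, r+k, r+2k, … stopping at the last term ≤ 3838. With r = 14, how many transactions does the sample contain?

58

k = ⌊3838/57⌋ = 67
Achieved size = ⌊(3838 − 14)/67⌋ + 1 = ⌊3824/67⌋ + 1 = 57 + 1 = 58
(last selection: 14 + 57×67 = 3833 ≤ 3838; next would be 3900 > 3838)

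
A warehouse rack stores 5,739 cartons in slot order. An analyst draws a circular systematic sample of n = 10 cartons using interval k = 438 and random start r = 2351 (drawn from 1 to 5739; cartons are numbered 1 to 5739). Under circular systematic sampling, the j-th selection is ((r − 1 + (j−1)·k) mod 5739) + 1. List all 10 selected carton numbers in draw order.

Selection 1: 2351
Selection 2: 2351 + 438 = 2789
Selection 3: 2789 + 438 = 3227
Selection 4: 3227 + 438 = 3665
Selection 5: 3665 + 438 = 4103
Selection 6: 4103 + 438 = 4541
Selection 7: 4541 + 438 = 4979
Selection 8: 4979 + 438 = 5417
Selection 9: 5417 + 438 = 5855 → 5855 − 5739 = 116
Selection 10: 116 + 438 = 554

2351, 2789, 3227, 3665, 4103, 4541, 4979, 5417, 116, 554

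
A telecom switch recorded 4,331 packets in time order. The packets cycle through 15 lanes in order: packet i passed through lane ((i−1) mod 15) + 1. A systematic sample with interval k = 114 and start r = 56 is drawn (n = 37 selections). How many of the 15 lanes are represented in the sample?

5

Consecutive selections differ by k = 114, so their lane numbers differ by 114 mod 15 = 9.
gcd(114, 15) = 3, so the sample visits 15/3 = 5 distinct residues mod 15.
Start 56 is lane 11; the lanes hit are 2, 5, 8, 11, 14.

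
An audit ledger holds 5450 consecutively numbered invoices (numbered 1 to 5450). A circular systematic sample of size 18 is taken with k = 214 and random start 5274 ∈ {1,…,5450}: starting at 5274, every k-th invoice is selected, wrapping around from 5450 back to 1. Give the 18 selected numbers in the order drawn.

5274, 38, 252, 466, 680, 894, 1108, 1322, 1536, 1750, 1964, 2178, 2392, 2606, 2820, 3034, 3248, 3462

Selection 1: 5274
Selection 2: 5274 + 214 = 5488 → 5488 − 5450 = 38
Selection 3: 38 + 214 = 252
Selection 4: 252 + 214 = 466
Selection 5: 466 + 214 = 680
Selection 6: 680 + 214 = 894
Selection 7: 894 + 214 = 1108
Selection 8: 1108 + 214 = 1322
Selection 9: 1322 + 214 = 1536
Selection 10: 1536 + 214 = 1750
Selection 11: 1750 + 214 = 1964
Selection 12: 1964 + 214 = 2178
Selection 13: 2178 + 214 = 2392
Selection 14: 2392 + 214 = 2606
Selection 15: 2606 + 214 = 2820
Selection 16: 2820 + 214 = 3034
Selection 17: 3034 + 214 = 3248
Selection 18: 3248 + 214 = 3462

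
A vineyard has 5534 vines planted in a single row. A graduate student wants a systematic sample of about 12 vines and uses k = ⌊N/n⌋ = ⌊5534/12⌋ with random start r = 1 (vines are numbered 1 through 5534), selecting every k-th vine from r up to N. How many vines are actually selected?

k = ⌊5534/12⌋ = 461
Achieved size = ⌊(5534 − 1)/461⌋ + 1 = ⌊5533/461⌋ + 1 = 12 + 1 = 13
(last selection: 1 + 12×461 = 5533 ≤ 5534; next would be 5994 > 5534)

13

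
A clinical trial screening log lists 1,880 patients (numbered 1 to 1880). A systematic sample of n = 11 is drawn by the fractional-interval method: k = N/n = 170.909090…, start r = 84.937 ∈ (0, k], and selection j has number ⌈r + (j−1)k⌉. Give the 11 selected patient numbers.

85, 256, 427, 598, 769, 940, 1111, 1282, 1453, 1624, 1795

j=1: r + 0k = 84.937 → ⌈·⌉ = 85
j=2: r + 1k = 255.846090… → ⌈·⌉ = 256
j=3: r + 2k = 426.755181… → ⌈·⌉ = 427
j=4: r + 3k = 597.664272… → ⌈·⌉ = 598
j=5: r + 4k = 768.573363… → ⌈·⌉ = 769
j=6: r + 5k = 939.482454… → ⌈·⌉ = 940
j=7: r + 6k = 1110.391545… → ⌈·⌉ = 1111
j=8: r + 7k = 1281.300636… → ⌈·⌉ = 1282
j=9: r + 8k = 1452.209727… → ⌈·⌉ = 1453
j=10: r + 9k = 1623.118818… → ⌈·⌉ = 1624
j=11: r + 10k = 1794.027909… → ⌈·⌉ = 1795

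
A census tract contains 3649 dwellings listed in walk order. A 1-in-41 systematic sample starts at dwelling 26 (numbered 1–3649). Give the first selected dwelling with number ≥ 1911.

1912

k = 41
Steps past start: ⌈(1911 − 26)/41⌉ = ⌈1885/41⌉ = 46
Selected dwelling: 26 + 46×41 = 1912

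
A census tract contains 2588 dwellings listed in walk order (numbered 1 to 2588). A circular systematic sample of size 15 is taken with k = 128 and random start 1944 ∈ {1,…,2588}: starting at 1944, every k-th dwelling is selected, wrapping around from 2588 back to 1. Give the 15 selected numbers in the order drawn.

Selection 1: 1944
Selection 2: 1944 + 128 = 2072
Selection 3: 2072 + 128 = 2200
Selection 4: 2200 + 128 = 2328
Selection 5: 2328 + 128 = 2456
Selection 6: 2456 + 128 = 2584
Selection 7: 2584 + 128 = 2712 → 2712 − 2588 = 124
Selection 8: 124 + 128 = 252
Selection 9: 252 + 128 = 380
Selection 10: 380 + 128 = 508
Selection 11: 508 + 128 = 636
Selection 12: 636 + 128 = 764
Selection 13: 764 + 128 = 892
Selection 14: 892 + 128 = 1020
Selection 15: 1020 + 128 = 1148

1944, 2072, 2200, 2328, 2456, 2584, 124, 252, 380, 508, 636, 764, 892, 1020, 1148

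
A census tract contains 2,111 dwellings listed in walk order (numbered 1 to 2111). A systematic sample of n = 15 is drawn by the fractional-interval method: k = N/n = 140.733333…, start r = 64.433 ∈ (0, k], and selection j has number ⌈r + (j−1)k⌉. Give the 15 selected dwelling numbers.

j=1: r + 0k = 64.433 → ⌈·⌉ = 65
j=2: r + 1k = 205.166333… → ⌈·⌉ = 206
j=3: r + 2k = 345.899666… → ⌈·⌉ = 346
j=4: r + 3k = 486.633 → ⌈·⌉ = 487
j=5: r + 4k = 627.366333… → ⌈·⌉ = 628
j=6: r + 5k = 768.099666… → ⌈·⌉ = 769
j=7: r + 6k = 908.833 → ⌈·⌉ = 909
j=8: r + 7k = 1049.566333… → ⌈·⌉ = 1050
j=9: r + 8k = 1190.299666… → ⌈·⌉ = 1191
j=10: r + 9k = 1331.033 → ⌈·⌉ = 1332
j=11: r + 10k = 1471.766333… → ⌈·⌉ = 1472
j=12: r + 11k = 1612.499666… → ⌈·⌉ = 1613
j=13: r + 12k = 1753.233 → ⌈·⌉ = 1754
j=14: r + 13k = 1893.966333… → ⌈·⌉ = 1894
j=15: r + 14k = 2034.699666… → ⌈·⌉ = 2035

65, 206, 346, 487, 628, 769, 909, 1050, 1191, 1332, 1472, 1613, 1754, 1894, 2035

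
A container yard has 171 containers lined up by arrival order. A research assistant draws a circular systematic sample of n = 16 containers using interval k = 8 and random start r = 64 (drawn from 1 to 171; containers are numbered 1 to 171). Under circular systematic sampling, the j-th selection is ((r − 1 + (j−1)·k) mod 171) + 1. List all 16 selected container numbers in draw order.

64, 72, 80, 88, 96, 104, 112, 120, 128, 136, 144, 152, 160, 168, 5, 13

Selection 1: 64
Selection 2: 64 + 8 = 72
Selection 3: 72 + 8 = 80
Selection 4: 80 + 8 = 88
Selection 5: 88 + 8 = 96
Selection 6: 96 + 8 = 104
Selection 7: 104 + 8 = 112
Selection 8: 112 + 8 = 120
Selection 9: 120 + 8 = 128
Selection 10: 128 + 8 = 136
Selection 11: 136 + 8 = 144
Selection 12: 144 + 8 = 152
Selection 13: 152 + 8 = 160
Selection 14: 160 + 8 = 168
Selection 15: 168 + 8 = 176 → 176 − 171 = 5
Selection 16: 5 + 8 = 13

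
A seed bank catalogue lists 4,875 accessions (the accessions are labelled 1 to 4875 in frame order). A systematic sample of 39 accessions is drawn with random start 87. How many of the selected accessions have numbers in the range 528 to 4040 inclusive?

28

k = 4875/39 = 125
First selection ≥ 528: 87 + ⌈(528−87)/125⌉·125 = 87 + 4×125 = 587
Last selection ≤ 4040: 87 + ⌊(4040−87)/125⌋·125 = 87 + 31×125 = 3962
Count = 31 − 4 + 1 = 28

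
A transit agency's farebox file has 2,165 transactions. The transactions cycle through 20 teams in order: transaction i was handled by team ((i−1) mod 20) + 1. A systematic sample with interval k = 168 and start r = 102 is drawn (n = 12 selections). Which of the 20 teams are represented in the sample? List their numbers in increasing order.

2, 6, 10, 14, 18

Consecutive selections differ by k = 168, so their team numbers differ by 168 mod 20 = 8.
gcd(168, 20) = 4, so the sample visits 20/4 = 5 distinct residues mod 20.
Start 102 is team 2; the teams hit are 2, 6, 10, 14, 18.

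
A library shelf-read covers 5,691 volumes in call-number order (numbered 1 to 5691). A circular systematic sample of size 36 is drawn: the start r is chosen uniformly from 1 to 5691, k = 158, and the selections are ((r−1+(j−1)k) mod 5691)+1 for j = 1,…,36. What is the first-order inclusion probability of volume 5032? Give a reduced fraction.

12/1897

For each position j, as r ranges over 1…5691 the j-th selection hits every volume exactly once, so volume 5032 is selected for exactly 36 of the 5691 starts.
Inclusion probability = 36/5691 = 12/1897.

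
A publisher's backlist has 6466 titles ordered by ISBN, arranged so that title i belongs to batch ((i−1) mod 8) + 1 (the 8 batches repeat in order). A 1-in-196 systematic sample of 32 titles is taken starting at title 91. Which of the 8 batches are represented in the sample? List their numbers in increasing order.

3, 7

Consecutive selections differ by k = 196, so their batch numbers differ by 196 mod 8 = 4.
gcd(196, 8) = 4, so the sample visits 8/4 = 2 distinct residues mod 8.
Start 91 is batch 3; the batches hit are 3, 7.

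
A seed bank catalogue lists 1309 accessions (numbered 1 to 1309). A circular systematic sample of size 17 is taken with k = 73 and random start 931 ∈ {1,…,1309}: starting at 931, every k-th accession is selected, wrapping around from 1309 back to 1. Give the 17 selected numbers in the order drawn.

931, 1004, 1077, 1150, 1223, 1296, 60, 133, 206, 279, 352, 425, 498, 571, 644, 717, 790

Selection 1: 931
Selection 2: 931 + 73 = 1004
Selection 3: 1004 + 73 = 1077
Selection 4: 1077 + 73 = 1150
Selection 5: 1150 + 73 = 1223
Selection 6: 1223 + 73 = 1296
Selection 7: 1296 + 73 = 1369 → 1369 − 1309 = 60
Selection 8: 60 + 73 = 133
Selection 9: 133 + 73 = 206
Selection 10: 206 + 73 = 279
Selection 11: 279 + 73 = 352
Selection 12: 352 + 73 = 425
Selection 13: 425 + 73 = 498
Selection 14: 498 + 73 = 571
Selection 15: 571 + 73 = 644
Selection 16: 644 + 73 = 717
Selection 17: 717 + 73 = 790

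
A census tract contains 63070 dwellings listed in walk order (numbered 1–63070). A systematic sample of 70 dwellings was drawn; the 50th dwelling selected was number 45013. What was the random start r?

k = 63070/70 = 901
r = 45013 − (50−1)×901 = 45013 − 44149 = 864

864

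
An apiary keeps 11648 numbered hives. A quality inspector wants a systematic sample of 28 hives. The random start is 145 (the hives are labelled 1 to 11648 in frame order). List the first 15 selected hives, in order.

145, 561, 977, 1393, 1809, 2225, 2641, 3057, 3473, 3889, 4305, 4721, 5137, 5553, 5969

k = N/n = 11648/28 = 416
hive 1: 145
hive 2: 145 + 416 = 561
hive 3: 561 + 416 = 977
hive 4: 977 + 416 = 1393
hive 5: 1393 + 416 = 1809
hive 6: 1809 + 416 = 2225
hive 7: 2225 + 416 = 2641
hive 8: 2641 + 416 = 3057
hive 9: 3057 + 416 = 3473
hive 10: 3473 + 416 = 3889
hive 11: 3889 + 416 = 4305
hive 12: 4305 + 416 = 4721
hive 13: 4721 + 416 = 5137
hive 14: 5137 + 416 = 5553
hive 15: 5553 + 416 = 5969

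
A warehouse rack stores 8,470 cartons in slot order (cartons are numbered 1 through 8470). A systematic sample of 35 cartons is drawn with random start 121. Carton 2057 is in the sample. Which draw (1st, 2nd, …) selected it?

k = 8470/35 = 242
position = (2057 − 121)/242 + 1 = 1936/242 + 1 = 8 + 1 = 9

9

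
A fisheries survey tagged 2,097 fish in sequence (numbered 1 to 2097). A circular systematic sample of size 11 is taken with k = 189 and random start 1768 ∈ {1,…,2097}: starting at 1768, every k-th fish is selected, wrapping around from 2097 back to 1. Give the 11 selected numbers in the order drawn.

1768, 1957, 49, 238, 427, 616, 805, 994, 1183, 1372, 1561

Selection 1: 1768
Selection 2: 1768 + 189 = 1957
Selection 3: 1957 + 189 = 2146 → 2146 − 2097 = 49
Selection 4: 49 + 189 = 238
Selection 5: 238 + 189 = 427
Selection 6: 427 + 189 = 616
Selection 7: 616 + 189 = 805
Selection 8: 805 + 189 = 994
Selection 9: 994 + 189 = 1183
Selection 10: 1183 + 189 = 1372
Selection 11: 1372 + 189 = 1561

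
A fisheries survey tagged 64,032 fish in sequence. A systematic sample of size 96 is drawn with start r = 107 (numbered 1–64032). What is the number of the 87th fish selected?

57469

k = 64032/96 = 667
87th selection = r + (87−1)·k = 107 + 86×667 = 107 + 57362 = 57469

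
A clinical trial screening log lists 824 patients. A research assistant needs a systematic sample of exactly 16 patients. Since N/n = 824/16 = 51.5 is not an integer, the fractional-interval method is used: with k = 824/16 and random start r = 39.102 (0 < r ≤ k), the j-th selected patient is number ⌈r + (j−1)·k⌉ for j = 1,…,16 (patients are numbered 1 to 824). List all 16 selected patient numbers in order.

j=1: r + 0k = 39.102 → ⌈·⌉ = 40
j=2: r + 1k = 90.602 → ⌈·⌉ = 91
j=3: r + 2k = 142.102 → ⌈·⌉ = 143
j=4: r + 3k = 193.602 → ⌈·⌉ = 194
j=5: r + 4k = 245.102 → ⌈·⌉ = 246
j=6: r + 5k = 296.602 → ⌈·⌉ = 297
j=7: r + 6k = 348.102 → ⌈·⌉ = 349
j=8: r + 7k = 399.602 → ⌈·⌉ = 400
j=9: r + 8k = 451.102 → ⌈·⌉ = 452
j=10: r + 9k = 502.602 → ⌈·⌉ = 503
j=11: r + 10k = 554.102 → ⌈·⌉ = 555
j=12: r + 11k = 605.602 → ⌈·⌉ = 606
j=13: r + 12k = 657.102 → ⌈·⌉ = 658
j=14: r + 13k = 708.602 → ⌈·⌉ = 709
j=15: r + 14k = 760.102 → ⌈·⌉ = 761
j=16: r + 15k = 811.602 → ⌈·⌉ = 812

40, 91, 143, 194, 246, 297, 349, 400, 452, 503, 555, 606, 658, 709, 761, 812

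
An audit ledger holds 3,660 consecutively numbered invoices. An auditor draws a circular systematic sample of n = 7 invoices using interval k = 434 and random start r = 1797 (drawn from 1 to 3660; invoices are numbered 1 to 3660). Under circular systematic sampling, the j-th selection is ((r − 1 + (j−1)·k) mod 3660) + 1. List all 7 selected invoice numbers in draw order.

1797, 2231, 2665, 3099, 3533, 307, 741

Selection 1: 1797
Selection 2: 1797 + 434 = 2231
Selection 3: 2231 + 434 = 2665
Selection 4: 2665 + 434 = 3099
Selection 5: 3099 + 434 = 3533
Selection 6: 3533 + 434 = 3967 → 3967 − 3660 = 307
Selection 7: 307 + 434 = 741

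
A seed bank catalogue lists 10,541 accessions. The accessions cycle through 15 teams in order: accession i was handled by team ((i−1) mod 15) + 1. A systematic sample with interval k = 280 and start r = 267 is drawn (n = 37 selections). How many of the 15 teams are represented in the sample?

Consecutive selections differ by k = 280, so their team numbers differ by 280 mod 15 = 10.
gcd(280, 15) = 5, so the sample visits 15/5 = 3 distinct residues mod 15.
Start 267 is team 12; the teams hit are 2, 7, 12.

3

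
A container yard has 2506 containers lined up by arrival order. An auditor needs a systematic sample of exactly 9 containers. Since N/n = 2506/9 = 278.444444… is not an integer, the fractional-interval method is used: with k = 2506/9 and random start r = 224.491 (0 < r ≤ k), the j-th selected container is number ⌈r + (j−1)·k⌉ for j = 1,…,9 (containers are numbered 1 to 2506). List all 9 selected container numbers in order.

225, 503, 782, 1060, 1339, 1617, 1896, 2174, 2453

j=1: r + 0k = 224.491 → ⌈·⌉ = 225
j=2: r + 1k = 502.935444… → ⌈·⌉ = 503
j=3: r + 2k = 781.379888… → ⌈·⌉ = 782
j=4: r + 3k = 1059.824333… → ⌈·⌉ = 1060
j=5: r + 4k = 1338.268777… → ⌈·⌉ = 1339
j=6: r + 5k = 1616.713222… → ⌈·⌉ = 1617
j=7: r + 6k = 1895.157666… → ⌈·⌉ = 1896
j=8: r + 7k = 2173.602111… → ⌈·⌉ = 2174
j=9: r + 8k = 2452.046555… → ⌈·⌉ = 2453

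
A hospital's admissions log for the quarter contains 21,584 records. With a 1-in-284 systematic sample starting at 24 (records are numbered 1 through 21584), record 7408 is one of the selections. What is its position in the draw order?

27

k = 284
position = (7408 − 24)/284 + 1 = 7384/284 + 1 = 26 + 1 = 27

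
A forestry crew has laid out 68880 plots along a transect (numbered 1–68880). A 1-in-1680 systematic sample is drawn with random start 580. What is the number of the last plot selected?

67780

k = 1680
41st selection = r + (41−1)·k = 580 + 40×1680 = 580 + 67200 = 67780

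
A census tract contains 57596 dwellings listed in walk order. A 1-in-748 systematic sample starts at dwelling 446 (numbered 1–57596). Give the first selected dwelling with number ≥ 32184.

32610

k = 748
Steps past start: ⌈(32184 − 446)/748⌉ = ⌈31738/748⌉ = 43
Selected dwelling: 446 + 43×748 = 32610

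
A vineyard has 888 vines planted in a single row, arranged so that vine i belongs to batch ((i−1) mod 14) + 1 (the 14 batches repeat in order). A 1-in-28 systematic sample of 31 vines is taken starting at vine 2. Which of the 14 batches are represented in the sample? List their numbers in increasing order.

2

Consecutive selections differ by k = 28, so their batch numbers differ by 28 mod 14 = 0.
gcd(28, 14) = 14, so the sample visits 14/14 = 1 distinct residues mod 14.
Start 2 is batch 2; the batches hit are 2.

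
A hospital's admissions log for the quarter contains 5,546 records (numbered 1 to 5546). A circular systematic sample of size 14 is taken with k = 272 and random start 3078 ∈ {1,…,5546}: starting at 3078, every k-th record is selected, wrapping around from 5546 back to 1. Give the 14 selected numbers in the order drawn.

3078, 3350, 3622, 3894, 4166, 4438, 4710, 4982, 5254, 5526, 252, 524, 796, 1068

Selection 1: 3078
Selection 2: 3078 + 272 = 3350
Selection 3: 3350 + 272 = 3622
Selection 4: 3622 + 272 = 3894
Selection 5: 3894 + 272 = 4166
Selection 6: 4166 + 272 = 4438
Selection 7: 4438 + 272 = 4710
Selection 8: 4710 + 272 = 4982
Selection 9: 4982 + 272 = 5254
Selection 10: 5254 + 272 = 5526
Selection 11: 5526 + 272 = 5798 → 5798 − 5546 = 252
Selection 12: 252 + 272 = 524
Selection 13: 524 + 272 = 796
Selection 14: 796 + 272 = 1068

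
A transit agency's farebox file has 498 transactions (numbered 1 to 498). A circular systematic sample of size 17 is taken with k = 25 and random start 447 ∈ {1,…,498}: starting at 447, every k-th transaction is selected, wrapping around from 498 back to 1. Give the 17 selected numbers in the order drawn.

Selection 1: 447
Selection 2: 447 + 25 = 472
Selection 3: 472 + 25 = 497
Selection 4: 497 + 25 = 522 → 522 − 498 = 24
Selection 5: 24 + 25 = 49
Selection 6: 49 + 25 = 74
Selection 7: 74 + 25 = 99
Selection 8: 99 + 25 = 124
Selection 9: 124 + 25 = 149
Selection 10: 149 + 25 = 174
Selection 11: 174 + 25 = 199
Selection 12: 199 + 25 = 224
Selection 13: 224 + 25 = 249
Selection 14: 249 + 25 = 274
Selection 15: 274 + 25 = 299
Selection 16: 299 + 25 = 324
Selection 17: 324 + 25 = 349

447, 472, 497, 24, 49, 74, 99, 124, 149, 174, 199, 224, 249, 274, 299, 324, 349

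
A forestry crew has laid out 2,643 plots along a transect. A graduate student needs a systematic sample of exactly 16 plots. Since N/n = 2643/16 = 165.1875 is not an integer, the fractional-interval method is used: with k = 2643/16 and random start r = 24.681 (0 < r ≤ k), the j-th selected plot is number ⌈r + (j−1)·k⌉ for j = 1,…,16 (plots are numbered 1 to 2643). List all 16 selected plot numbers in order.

25, 190, 356, 521, 686, 851, 1016, 1181, 1347, 1512, 1677, 1842, 2007, 2173, 2338, 2503

j=1: r + 0k = 24.681 → ⌈·⌉ = 25
j=2: r + 1k = 189.8685 → ⌈·⌉ = 190
j=3: r + 2k = 355.056 → ⌈·⌉ = 356
j=4: r + 3k = 520.2435 → ⌈·⌉ = 521
j=5: r + 4k = 685.431 → ⌈·⌉ = 686
j=6: r + 5k = 850.6185 → ⌈·⌉ = 851
j=7: r + 6k = 1015.806 → ⌈·⌉ = 1016
j=8: r + 7k = 1180.9935 → ⌈·⌉ = 1181
j=9: r + 8k = 1346.181 → ⌈·⌉ = 1347
j=10: r + 9k = 1511.3685 → ⌈·⌉ = 1512
j=11: r + 10k = 1676.556 → ⌈·⌉ = 1677
j=12: r + 11k = 1841.7435 → ⌈·⌉ = 1842
j=13: r + 12k = 2006.931 → ⌈·⌉ = 2007
j=14: r + 13k = 2172.1185 → ⌈·⌉ = 2173
j=15: r + 14k = 2337.306 → ⌈·⌉ = 2338
j=16: r + 15k = 2502.4935 → ⌈·⌉ = 2503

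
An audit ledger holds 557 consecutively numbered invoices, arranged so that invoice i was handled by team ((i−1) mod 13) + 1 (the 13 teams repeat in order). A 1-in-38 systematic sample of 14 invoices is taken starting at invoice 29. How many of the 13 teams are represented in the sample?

Consecutive selections differ by k = 38, so their team numbers differ by 38 mod 13 = 12.
gcd(38, 13) = 1, so the sample visits 13/1 = 13 distinct residues mod 13.
Start 29 is team 3; the teams hit are 1, 2, 3, 4, 5, 6, 7, 8, 9, 10, 11, 12, 13.

13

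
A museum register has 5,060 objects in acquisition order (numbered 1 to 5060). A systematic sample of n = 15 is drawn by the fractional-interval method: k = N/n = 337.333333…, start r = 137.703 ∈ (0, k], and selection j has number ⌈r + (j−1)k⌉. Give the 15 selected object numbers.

j=1: r + 0k = 137.703 → ⌈·⌉ = 138
j=2: r + 1k = 475.036333… → ⌈·⌉ = 476
j=3: r + 2k = 812.369666… → ⌈·⌉ = 813
j=4: r + 3k = 1149.703 → ⌈·⌉ = 1150
j=5: r + 4k = 1487.036333… → ⌈·⌉ = 1488
j=6: r + 5k = 1824.369666… → ⌈·⌉ = 1825
j=7: r + 6k = 2161.703 → ⌈·⌉ = 2162
j=8: r + 7k = 2499.036333… → ⌈·⌉ = 2500
j=9: r + 8k = 2836.369666… → ⌈·⌉ = 2837
j=10: r + 9k = 3173.703 → ⌈·⌉ = 3174
j=11: r + 10k = 3511.036333… → ⌈·⌉ = 3512
j=12: r + 11k = 3848.369666… → ⌈·⌉ = 3849
j=13: r + 12k = 4185.703 → ⌈·⌉ = 4186
j=14: r + 13k = 4523.036333… → ⌈·⌉ = 4524
j=15: r + 14k = 4860.369666… → ⌈·⌉ = 4861

138, 476, 813, 1150, 1488, 1825, 2162, 2500, 2837, 3174, 3512, 3849, 4186, 4524, 4861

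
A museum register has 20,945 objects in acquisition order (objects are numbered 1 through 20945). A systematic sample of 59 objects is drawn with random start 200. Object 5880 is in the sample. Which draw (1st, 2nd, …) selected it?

k = 20945/59 = 355
position = (5880 − 200)/355 + 1 = 5680/355 + 1 = 16 + 1 = 17

17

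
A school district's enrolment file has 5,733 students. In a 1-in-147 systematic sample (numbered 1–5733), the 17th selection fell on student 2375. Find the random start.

k = 147
r = 2375 − (17−1)×147 = 2375 − 2352 = 23

23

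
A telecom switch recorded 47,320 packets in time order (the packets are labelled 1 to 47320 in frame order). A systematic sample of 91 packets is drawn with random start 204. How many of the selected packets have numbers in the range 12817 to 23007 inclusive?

19

k = 47320/91 = 520
First selection ≥ 12817: 204 + ⌈(12817−204)/520⌉·520 = 204 + 25×520 = 13204
Last selection ≤ 23007: 204 + ⌊(23007−204)/520⌋·520 = 204 + 43×520 = 22564
Count = 43 − 25 + 1 = 19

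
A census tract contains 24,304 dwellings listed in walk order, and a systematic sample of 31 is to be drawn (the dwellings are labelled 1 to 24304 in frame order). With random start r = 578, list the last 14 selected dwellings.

k = N/n = 24304/31 = 784
18th selection = 578 + 17×784 = 13906
19th: 13906 + 784 = 14690
20th: 14690 + 784 = 15474
21st: 15474 + 784 = 16258
22nd: 16258 + 784 = 17042
23rd: 17042 + 784 = 17826
24th: 17826 + 784 = 18610
25th: 18610 + 784 = 19394
26th: 19394 + 784 = 20178
27th: 20178 + 784 = 20962
28th: 20962 + 784 = 21746
29th: 21746 + 784 = 22530
30th: 22530 + 784 = 23314
31st: 23314 + 784 = 24098

13906, 14690, 15474, 16258, 17042, 17826, 18610, 19394, 20178, 20962, 21746, 22530, 23314, 24098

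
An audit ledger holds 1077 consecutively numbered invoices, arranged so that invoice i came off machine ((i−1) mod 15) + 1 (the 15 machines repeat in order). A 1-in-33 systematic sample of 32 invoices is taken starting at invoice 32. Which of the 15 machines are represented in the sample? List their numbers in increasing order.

2, 5, 8, 11, 14

Consecutive selections differ by k = 33, so their machine numbers differ by 33 mod 15 = 3.
gcd(33, 15) = 3, so the sample visits 15/3 = 5 distinct residues mod 15.
Start 32 is machine 2; the machines hit are 2, 5, 8, 11, 14.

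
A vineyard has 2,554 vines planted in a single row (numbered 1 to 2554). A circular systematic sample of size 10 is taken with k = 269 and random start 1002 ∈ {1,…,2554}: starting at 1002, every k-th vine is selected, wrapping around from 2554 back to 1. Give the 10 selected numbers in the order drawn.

1002, 1271, 1540, 1809, 2078, 2347, 62, 331, 600, 869

Selection 1: 1002
Selection 2: 1002 + 269 = 1271
Selection 3: 1271 + 269 = 1540
Selection 4: 1540 + 269 = 1809
Selection 5: 1809 + 269 = 2078
Selection 6: 2078 + 269 = 2347
Selection 7: 2347 + 269 = 2616 → 2616 − 2554 = 62
Selection 8: 62 + 269 = 331
Selection 9: 331 + 269 = 600
Selection 10: 600 + 269 = 869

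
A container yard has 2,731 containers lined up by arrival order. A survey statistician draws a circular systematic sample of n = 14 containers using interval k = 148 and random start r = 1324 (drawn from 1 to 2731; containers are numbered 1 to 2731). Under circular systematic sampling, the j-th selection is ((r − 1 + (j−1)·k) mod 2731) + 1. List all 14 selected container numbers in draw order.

Selection 1: 1324
Selection 2: 1324 + 148 = 1472
Selection 3: 1472 + 148 = 1620
Selection 4: 1620 + 148 = 1768
Selection 5: 1768 + 148 = 1916
Selection 6: 1916 + 148 = 2064
Selection 7: 2064 + 148 = 2212
Selection 8: 2212 + 148 = 2360
Selection 9: 2360 + 148 = 2508
Selection 10: 2508 + 148 = 2656
Selection 11: 2656 + 148 = 2804 → 2804 − 2731 = 73
Selection 12: 73 + 148 = 221
Selection 13: 221 + 148 = 369
Selection 14: 369 + 148 = 517

1324, 1472, 1620, 1768, 1916, 2064, 2212, 2360, 2508, 2656, 73, 221, 369, 517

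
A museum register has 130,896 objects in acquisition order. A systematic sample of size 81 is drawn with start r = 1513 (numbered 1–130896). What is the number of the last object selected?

130793

k = 130896/81 = 1616
81st selection = r + (81−1)·k = 1513 + 80×1616 = 1513 + 129280 = 130793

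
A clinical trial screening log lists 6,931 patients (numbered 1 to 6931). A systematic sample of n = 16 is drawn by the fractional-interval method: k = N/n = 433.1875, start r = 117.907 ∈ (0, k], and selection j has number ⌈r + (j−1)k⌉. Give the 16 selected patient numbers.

j=1: r + 0k = 117.907 → ⌈·⌉ = 118
j=2: r + 1k = 551.0945 → ⌈·⌉ = 552
j=3: r + 2k = 984.282 → ⌈·⌉ = 985
j=4: r + 3k = 1417.4695 → ⌈·⌉ = 1418
j=5: r + 4k = 1850.657 → ⌈·⌉ = 1851
j=6: r + 5k = 2283.8445 → ⌈·⌉ = 2284
j=7: r + 6k = 2717.032 → ⌈·⌉ = 2718
j=8: r + 7k = 3150.2195 → ⌈·⌉ = 3151
j=9: r + 8k = 3583.407 → ⌈·⌉ = 3584
j=10: r + 9k = 4016.5945 → ⌈·⌉ = 4017
j=11: r + 10k = 4449.782 → ⌈·⌉ = 4450
j=12: r + 11k = 4882.9695 → ⌈·⌉ = 4883
j=13: r + 12k = 5316.157 → ⌈·⌉ = 5317
j=14: r + 13k = 5749.3445 → ⌈·⌉ = 5750
j=15: r + 14k = 6182.532 → ⌈·⌉ = 6183
j=16: r + 15k = 6615.7195 → ⌈·⌉ = 6616

118, 552, 985, 1418, 1851, 2284, 2718, 3151, 3584, 4017, 4450, 4883, 5317, 5750, 6183, 6616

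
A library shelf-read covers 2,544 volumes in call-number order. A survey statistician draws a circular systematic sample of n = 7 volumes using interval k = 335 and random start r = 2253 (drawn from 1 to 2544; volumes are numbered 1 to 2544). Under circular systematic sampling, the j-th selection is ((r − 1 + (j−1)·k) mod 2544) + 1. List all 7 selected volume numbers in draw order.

Selection 1: 2253
Selection 2: 2253 + 335 = 2588 → 2588 − 2544 = 44
Selection 3: 44 + 335 = 379
Selection 4: 379 + 335 = 714
Selection 5: 714 + 335 = 1049
Selection 6: 1049 + 335 = 1384
Selection 7: 1384 + 335 = 1719

2253, 44, 379, 714, 1049, 1384, 1719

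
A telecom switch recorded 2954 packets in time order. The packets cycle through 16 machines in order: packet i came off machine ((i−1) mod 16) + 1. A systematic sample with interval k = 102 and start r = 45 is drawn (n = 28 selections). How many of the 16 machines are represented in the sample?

8

Consecutive selections differ by k = 102, so their machine numbers differ by 102 mod 16 = 6.
gcd(102, 16) = 2, so the sample visits 16/2 = 8 distinct residues mod 16.
Start 45 is machine 13; the machines hit are 1, 3, 5, 7, 9, 11, 13, 15.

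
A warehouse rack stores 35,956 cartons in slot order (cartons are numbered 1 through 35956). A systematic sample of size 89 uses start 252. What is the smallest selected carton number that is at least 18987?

k = 35956/89 = 404
Steps past start: ⌈(18987 − 252)/404⌉ = ⌈18735/404⌉ = 47
Selected carton: 252 + 47×404 = 19240

19240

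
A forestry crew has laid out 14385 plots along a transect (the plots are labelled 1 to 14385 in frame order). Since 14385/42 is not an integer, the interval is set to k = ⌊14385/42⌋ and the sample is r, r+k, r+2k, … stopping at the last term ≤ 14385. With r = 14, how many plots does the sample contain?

43

k = ⌊14385/42⌋ = 342
Achieved size = ⌊(14385 − 14)/342⌋ + 1 = ⌊14371/342⌋ + 1 = 42 + 1 = 43
(last selection: 14 + 42×342 = 14378 ≤ 14385; next would be 14720 > 14385)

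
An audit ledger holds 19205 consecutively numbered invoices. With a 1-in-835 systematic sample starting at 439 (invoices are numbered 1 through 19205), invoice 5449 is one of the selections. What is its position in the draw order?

k = 835
position = (5449 − 439)/835 + 1 = 5010/835 + 1 = 6 + 1 = 7

7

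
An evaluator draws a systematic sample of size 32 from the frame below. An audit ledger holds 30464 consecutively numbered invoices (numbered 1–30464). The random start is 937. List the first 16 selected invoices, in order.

k = N/n = 30464/32 = 952
invoice 1: 937
invoice 2: 937 + 952 = 1889
invoice 3: 1889 + 952 = 2841
invoice 4: 2841 + 952 = 3793
invoice 5: 3793 + 952 = 4745
invoice 6: 4745 + 952 = 5697
invoice 7: 5697 + 952 = 6649
invoice 8: 6649 + 952 = 7601
invoice 9: 7601 + 952 = 8553
invoice 10: 8553 + 952 = 9505
invoice 11: 9505 + 952 = 10457
invoice 12: 10457 + 952 = 11409
invoice 13: 11409 + 952 = 12361
invoice 14: 12361 + 952 = 13313
invoice 15: 13313 + 952 = 14265
invoice 16: 14265 + 952 = 15217

937, 1889, 2841, 3793, 4745, 5697, 6649, 7601, 8553, 9505, 10457, 11409, 12361, 13313, 14265, 15217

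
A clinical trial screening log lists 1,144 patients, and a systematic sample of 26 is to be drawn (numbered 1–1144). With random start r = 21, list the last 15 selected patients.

505, 549, 593, 637, 681, 725, 769, 813, 857, 901, 945, 989, 1033, 1077, 1121

k = N/n = 1144/26 = 44
12th selection = 21 + 11×44 = 505
13th: 505 + 44 = 549
14th: 549 + 44 = 593
15th: 593 + 44 = 637
16th: 637 + 44 = 681
17th: 681 + 44 = 725
18th: 725 + 44 = 769
19th: 769 + 44 = 813
20th: 813 + 44 = 857
21st: 857 + 44 = 901
22nd: 901 + 44 = 945
23rd: 945 + 44 = 989
24th: 989 + 44 = 1033
25th: 1033 + 44 = 1077
26th: 1077 + 44 = 1121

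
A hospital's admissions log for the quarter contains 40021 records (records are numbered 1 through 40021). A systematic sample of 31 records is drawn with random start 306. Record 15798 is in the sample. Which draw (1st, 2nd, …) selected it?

k = 40021/31 = 1291
position = (15798 − 306)/1291 + 1 = 15492/1291 + 1 = 12 + 1 = 13

13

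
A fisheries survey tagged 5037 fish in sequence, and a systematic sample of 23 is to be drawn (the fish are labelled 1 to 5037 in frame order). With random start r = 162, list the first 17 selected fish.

162, 381, 600, 819, 1038, 1257, 1476, 1695, 1914, 2133, 2352, 2571, 2790, 3009, 3228, 3447, 3666

k = N/n = 5037/23 = 219
fish 1: 162
fish 2: 162 + 219 = 381
fish 3: 381 + 219 = 600
fish 4: 600 + 219 = 819
fish 5: 819 + 219 = 1038
fish 6: 1038 + 219 = 1257
fish 7: 1257 + 219 = 1476
fish 8: 1476 + 219 = 1695
fish 9: 1695 + 219 = 1914
fish 10: 1914 + 219 = 2133
fish 11: 2133 + 219 = 2352
fish 12: 2352 + 219 = 2571
fish 13: 2571 + 219 = 2790
fish 14: 2790 + 219 = 3009
fish 15: 3009 + 219 = 3228
fish 16: 3228 + 219 = 3447
fish 17: 3447 + 219 = 3666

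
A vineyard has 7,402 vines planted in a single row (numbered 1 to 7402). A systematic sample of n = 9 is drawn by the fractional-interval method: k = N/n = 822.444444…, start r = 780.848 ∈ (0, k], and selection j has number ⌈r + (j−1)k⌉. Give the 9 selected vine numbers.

j=1: r + 0k = 780.848 → ⌈·⌉ = 781
j=2: r + 1k = 1603.292444… → ⌈·⌉ = 1604
j=3: r + 2k = 2425.736888… → ⌈·⌉ = 2426
j=4: r + 3k = 3248.181333… → ⌈·⌉ = 3249
j=5: r + 4k = 4070.625777… → ⌈·⌉ = 4071
j=6: r + 5k = 4893.070222… → ⌈·⌉ = 4894
j=7: r + 6k = 5715.514666… → ⌈·⌉ = 5716
j=8: r + 7k = 6537.959111… → ⌈·⌉ = 6538
j=9: r + 8k = 7360.403555… → ⌈·⌉ = 7361

781, 1604, 2426, 3249, 4071, 4894, 5716, 6538, 7361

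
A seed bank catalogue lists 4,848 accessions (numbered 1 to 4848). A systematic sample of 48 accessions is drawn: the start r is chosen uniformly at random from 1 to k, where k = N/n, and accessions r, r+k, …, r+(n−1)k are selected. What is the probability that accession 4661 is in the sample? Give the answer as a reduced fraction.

1/101

k = 4848/48 = 101.
Accession 4661 is selected iff r ≡ 4661 (mod 101); exactly one such r in {1,…,101}.
Inclusion probability = 1/101.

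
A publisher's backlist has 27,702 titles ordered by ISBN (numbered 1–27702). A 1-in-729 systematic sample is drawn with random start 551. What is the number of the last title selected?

k = 729
38th selection = r + (38−1)·k = 551 + 37×729 = 551 + 26973 = 27524

27524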